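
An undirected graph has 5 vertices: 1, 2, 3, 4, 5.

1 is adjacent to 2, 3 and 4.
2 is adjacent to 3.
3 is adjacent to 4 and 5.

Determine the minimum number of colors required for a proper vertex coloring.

1, 2, 3 form a triangle, so at least 3 colors are needed.
One proper 3-coloring: 1=blue, 2=green, 3=red, 4=green, 5=blue. Every edge joins two different colors.

3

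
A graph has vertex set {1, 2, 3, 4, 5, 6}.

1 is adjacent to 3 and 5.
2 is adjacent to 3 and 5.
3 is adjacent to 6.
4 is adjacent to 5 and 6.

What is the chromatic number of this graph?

The cycle 4-5-1-3-6-4 has odd length 5, so it cannot be 2-colored; at least 3 colors are needed.
3 colors suffice: color a → {3, 5}; color b → {1, 2, 6}; color c → {4}. No two adjacent vertices share a color.

3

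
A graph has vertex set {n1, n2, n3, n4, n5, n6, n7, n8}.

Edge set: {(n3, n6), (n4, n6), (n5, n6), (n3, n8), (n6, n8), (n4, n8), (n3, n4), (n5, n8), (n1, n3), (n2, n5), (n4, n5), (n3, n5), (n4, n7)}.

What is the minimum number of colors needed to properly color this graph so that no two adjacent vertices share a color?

5

n3, n4, n5, n6, n8 form a clique, so at least 5 colors are needed.
5 colors suffice: color R → {n2, n3, n7}; color B → {n1, n4}; color G → {n5}; color Y → {n8}; color P → {n6}. Each edge has distinct colors on its endpoints.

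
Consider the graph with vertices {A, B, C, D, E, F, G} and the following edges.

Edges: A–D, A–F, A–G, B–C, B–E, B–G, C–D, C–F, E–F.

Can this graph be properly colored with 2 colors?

The cycle G-A-F-C-B-G has odd length 5, so it cannot be 2-colored; at least 3 colors are needed.
So 2 colors are not enough.

No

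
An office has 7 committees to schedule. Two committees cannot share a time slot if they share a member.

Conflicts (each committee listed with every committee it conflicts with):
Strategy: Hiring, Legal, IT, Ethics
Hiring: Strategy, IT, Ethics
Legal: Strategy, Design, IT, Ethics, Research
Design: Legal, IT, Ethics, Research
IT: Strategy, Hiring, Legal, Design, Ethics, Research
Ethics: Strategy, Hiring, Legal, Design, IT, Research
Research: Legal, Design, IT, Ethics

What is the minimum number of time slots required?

Legal, Design, IT, Ethics, Research pairwise conflict, so at least 5 time slots are needed.
5 time slots suffice: Strategy=4, Hiring=3, Legal=3, Design=4, IT=2, Ethics=1, Research=5. Each listed conflict is separated.

5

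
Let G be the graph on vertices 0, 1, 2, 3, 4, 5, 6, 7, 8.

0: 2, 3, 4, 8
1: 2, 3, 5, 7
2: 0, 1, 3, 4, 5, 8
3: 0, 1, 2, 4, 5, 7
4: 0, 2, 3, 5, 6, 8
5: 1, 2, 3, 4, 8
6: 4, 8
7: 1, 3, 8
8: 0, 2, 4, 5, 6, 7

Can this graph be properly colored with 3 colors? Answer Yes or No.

No

2, 3, 4, 5 are mutually adjacent (a clique of size 4), so at least 4 colors are needed.
So 3 colors are not enough.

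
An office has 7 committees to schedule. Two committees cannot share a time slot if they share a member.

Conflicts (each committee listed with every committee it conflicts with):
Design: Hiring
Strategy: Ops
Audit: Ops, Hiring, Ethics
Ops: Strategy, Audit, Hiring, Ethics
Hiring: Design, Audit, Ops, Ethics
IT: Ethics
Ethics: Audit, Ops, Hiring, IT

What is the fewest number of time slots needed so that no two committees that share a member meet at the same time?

Audit, Ops, Hiring, Ethics are mutually in conflict, so at least 4 time slots are needed.
Using 4 time slots: Design=1, Strategy=2, Audit=4, Ops=1, Hiring=3, IT=1, Ethics=2. Each listed conflict is separated.

4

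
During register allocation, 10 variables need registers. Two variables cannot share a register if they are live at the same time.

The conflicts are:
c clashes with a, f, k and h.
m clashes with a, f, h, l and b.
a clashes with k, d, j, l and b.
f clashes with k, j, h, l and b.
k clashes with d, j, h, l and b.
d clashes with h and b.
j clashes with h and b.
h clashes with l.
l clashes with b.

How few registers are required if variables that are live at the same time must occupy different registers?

4

f, k, l, b are mutually in conflict, so at least 4 registers are needed.
4 registers suffice: c=4, m=1, a=2, f=2, k=1, d=4, j=4, h=3, l=4, b=3. Each listed conflict is separated.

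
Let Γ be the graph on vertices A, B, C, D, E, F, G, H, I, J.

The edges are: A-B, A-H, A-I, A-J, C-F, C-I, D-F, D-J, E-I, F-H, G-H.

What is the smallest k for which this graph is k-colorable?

The cycle H-A-I-C-F-H has odd length 5, so it cannot be 2-colored; at least 3 colors are needed.
3 colors suffice: color red → {A, E, F, G}; color blue → {B, D, H, I}; color green → {C, J}. Each edge has distinct colors on its endpoints.

3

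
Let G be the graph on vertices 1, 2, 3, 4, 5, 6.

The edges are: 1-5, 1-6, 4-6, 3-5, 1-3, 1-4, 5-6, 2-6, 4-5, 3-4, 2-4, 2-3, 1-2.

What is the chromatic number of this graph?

4

1, 2, 3, 4 are mutually adjacent (a clique of size 4), so at least 4 colors are needed.
4 colors suffice: color red → {4}; color blue → {1}; color green → {3, 6}; color yellow → {2, 5}. Each edge has distinct colors on its endpoints.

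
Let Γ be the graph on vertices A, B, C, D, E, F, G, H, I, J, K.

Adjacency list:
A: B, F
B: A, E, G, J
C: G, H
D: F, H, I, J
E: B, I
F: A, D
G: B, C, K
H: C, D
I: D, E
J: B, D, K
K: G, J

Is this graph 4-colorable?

The chromatic number is 3. The cycle J-D-F-A-B-J has odd length 5, so it cannot be 2-colored; at least 3 colors are needed.
A valid assignment using 3 colors: A=green, B=red, C=red, D=red, E=blue, F=blue, G=blue, H=blue, I=green, J=blue, K=red.
Since 4 ≥ 3, a proper 4-coloring certainly exists.

Yes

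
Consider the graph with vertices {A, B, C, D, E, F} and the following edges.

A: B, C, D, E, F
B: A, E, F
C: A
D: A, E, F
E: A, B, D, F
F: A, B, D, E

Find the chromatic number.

A, D, E, F form a clique, so at least 4 colors are needed.
4 colors suffice: color 1 → {A}; color 2 → {C, F}; color 3 → {E}; color 4 → {B, D}. Each edge has distinct colors on its endpoints.

4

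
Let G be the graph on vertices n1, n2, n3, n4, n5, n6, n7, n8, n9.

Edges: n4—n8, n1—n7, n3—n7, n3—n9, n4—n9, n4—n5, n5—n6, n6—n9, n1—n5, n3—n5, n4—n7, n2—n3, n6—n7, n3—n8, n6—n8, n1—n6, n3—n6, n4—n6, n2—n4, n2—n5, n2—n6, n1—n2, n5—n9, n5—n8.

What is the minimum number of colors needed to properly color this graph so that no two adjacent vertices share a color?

4

n2, n4, n5, n6 are mutually adjacent (a clique of size 4), so at least 4 colors are needed.
4 colors suffice: color 1 → {n6}; color 2 → {n5, n7}; color 3 → {n1, n3, n4}; color 4 → {n2, n8, n9}. Every edge joins two different colors.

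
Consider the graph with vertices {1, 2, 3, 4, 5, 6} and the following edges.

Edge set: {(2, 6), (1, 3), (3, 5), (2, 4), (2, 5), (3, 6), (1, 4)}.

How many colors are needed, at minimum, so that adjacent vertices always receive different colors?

The cycle 4-2-6-3-1-4 has odd length 5, so it cannot be 2-colored; at least 3 colors are needed.
One proper 3-coloring: 1=c, 2=a, 3=a, 4=b, 5=b, 6=b. Each edge has distinct colors on its endpoints.

3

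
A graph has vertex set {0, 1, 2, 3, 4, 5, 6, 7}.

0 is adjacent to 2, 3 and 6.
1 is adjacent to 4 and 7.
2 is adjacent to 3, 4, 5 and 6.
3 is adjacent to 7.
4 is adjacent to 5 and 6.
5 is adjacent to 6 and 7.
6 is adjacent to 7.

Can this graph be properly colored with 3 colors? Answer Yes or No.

2, 4, 5, 6 are pairwise adjacent (a clique of size 4), so at least 4 colors are needed.
So 3 colors are not enough.

No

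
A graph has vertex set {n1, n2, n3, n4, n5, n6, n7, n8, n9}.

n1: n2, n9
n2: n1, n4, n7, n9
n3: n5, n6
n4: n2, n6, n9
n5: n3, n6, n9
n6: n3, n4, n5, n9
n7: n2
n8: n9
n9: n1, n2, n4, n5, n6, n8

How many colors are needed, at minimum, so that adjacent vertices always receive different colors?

3

n5, n6, n9 are mutually adjacent, so at least 3 colors are needed.
3 colors suffice: color 1 → {n3, n7, n9}; color 2 → {n2, n6, n8}; color 3 → {n1, n4, n5}. Each edge has distinct colors on its endpoints.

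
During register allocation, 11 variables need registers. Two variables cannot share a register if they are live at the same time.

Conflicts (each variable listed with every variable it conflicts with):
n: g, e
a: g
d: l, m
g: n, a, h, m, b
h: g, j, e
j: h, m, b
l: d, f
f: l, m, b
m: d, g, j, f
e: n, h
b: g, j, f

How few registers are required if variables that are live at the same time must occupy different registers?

2

h and e conflict, so at least 2 registers are needed.
2 registers suffice: register 1 → {d, g, j, f, e}; register 2 → {n, a, h, l, m, b}. Every pair that conflicts lands in different registers.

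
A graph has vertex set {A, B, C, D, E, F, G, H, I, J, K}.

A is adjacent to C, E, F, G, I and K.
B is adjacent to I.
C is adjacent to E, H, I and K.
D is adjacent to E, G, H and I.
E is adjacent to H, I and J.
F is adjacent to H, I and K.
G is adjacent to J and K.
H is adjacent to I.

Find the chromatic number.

D, E, H, I form a clique, so at least 4 colors are needed.
4 colors suffice: color red → {I, J, K}; color blue → {B, E, F, G}; color green → {A, H}; color yellow → {C, D}. Every edge joins two different colors.

4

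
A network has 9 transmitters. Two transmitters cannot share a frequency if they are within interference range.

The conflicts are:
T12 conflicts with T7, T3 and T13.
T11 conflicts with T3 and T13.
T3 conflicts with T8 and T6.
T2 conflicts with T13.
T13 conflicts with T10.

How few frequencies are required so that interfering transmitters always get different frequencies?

2

T11 and T3 conflict, so at least 2 frequencies are needed.
2 frequencies suffice: frequency 1 → {T7, T3, T13}; frequency 2 → {T12, T11, T8, T2, T6, T10}. Every pair that conflicts lands in different frequencies.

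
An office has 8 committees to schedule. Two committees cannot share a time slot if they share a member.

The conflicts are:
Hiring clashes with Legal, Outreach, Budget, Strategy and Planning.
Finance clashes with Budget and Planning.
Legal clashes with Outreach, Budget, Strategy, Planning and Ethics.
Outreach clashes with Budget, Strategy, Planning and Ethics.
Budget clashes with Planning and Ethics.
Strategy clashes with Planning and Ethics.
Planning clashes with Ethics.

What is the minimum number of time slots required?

5

Legal, Outreach, Budget, Planning, Ethics are mutually in conflict, so at least 5 time slots are needed.
5 time slots suffice: time slot 1 → {Planning}; time slot 2 → {Budget, Strategy}; time slot 3 → {Finance, Outreach}; time slot 4 → {Legal}; time slot 5 → {Hiring, Ethics}. Every pair that conflicts lands in different time slots.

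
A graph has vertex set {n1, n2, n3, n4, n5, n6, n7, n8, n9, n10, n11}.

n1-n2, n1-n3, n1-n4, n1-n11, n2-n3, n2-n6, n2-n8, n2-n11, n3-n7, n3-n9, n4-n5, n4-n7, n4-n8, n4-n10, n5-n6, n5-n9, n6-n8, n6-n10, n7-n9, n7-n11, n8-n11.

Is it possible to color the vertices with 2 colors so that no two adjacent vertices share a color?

n1, n2, n3 form a triangle, so at least 3 colors are needed.
So 2 colors are not enough.

No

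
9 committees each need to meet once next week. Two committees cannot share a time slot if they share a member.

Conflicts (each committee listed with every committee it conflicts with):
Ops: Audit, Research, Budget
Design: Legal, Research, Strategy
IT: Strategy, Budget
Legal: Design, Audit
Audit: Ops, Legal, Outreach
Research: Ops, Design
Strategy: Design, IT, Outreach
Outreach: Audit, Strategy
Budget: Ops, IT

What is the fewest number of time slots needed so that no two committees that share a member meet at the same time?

3

The cycle Legal-Audit-Outreach-Strategy-Design-Legal has odd length 5, so it cannot be 2-colored; at least 3 time slots are needed.
Using 3 time slots: Ops=2, Design=2, IT=2, Legal=3, Audit=1, Research=1, Strategy=1, Outreach=2, Budget=1. Each listed conflict is separated.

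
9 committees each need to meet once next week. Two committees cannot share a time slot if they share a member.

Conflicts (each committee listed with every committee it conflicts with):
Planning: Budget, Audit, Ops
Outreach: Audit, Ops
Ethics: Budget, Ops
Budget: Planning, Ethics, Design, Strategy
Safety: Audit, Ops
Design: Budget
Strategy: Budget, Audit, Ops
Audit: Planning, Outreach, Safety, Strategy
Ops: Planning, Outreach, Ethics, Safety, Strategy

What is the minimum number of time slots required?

Outreach and Ops conflict, so at least 2 time slots are needed.
A valid assignment using 2 time slots: Planning=2, Outreach=2, Ethics=2, Budget=1, Safety=2, Design=2, Strategy=2, Audit=1, Ops=1. No two conflicting committees share a time slot.

2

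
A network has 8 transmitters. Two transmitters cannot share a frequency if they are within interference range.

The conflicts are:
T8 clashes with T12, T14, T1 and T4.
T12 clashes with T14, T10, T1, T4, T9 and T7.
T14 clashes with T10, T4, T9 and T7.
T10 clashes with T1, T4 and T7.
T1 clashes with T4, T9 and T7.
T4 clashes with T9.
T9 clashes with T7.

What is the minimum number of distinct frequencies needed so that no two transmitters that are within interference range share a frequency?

T8, T12, T14, T4 all conflict with each other, so at least 4 frequencies are needed.
4 frequencies suffice: T8=4, T12=1, T14=3, T10=4, T1=3, T4=2, T9=4, T7=2. Each listed conflict is separated.

4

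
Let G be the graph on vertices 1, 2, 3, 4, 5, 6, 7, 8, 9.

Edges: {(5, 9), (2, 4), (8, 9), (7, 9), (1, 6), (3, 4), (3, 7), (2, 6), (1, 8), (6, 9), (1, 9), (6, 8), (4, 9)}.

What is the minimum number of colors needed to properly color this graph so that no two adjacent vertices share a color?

1, 6, 8, 9 are mutually adjacent (a clique of size 4), so at least 4 colors are needed.
4 colors suffice: color red → {2, 3, 9}; color blue → {4, 5, 6, 7}; color green → {1}; color yellow → {8}. Each edge has distinct colors on its endpoints.

4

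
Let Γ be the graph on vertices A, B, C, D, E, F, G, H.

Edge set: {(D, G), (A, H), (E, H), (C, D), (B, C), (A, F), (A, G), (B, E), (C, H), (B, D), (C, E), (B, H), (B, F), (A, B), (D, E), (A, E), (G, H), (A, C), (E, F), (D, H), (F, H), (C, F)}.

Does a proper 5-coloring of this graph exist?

A, B, C, E, F, H are pairwise adjacent (a clique of size 6), so at least 6 colors are needed.
So 5 colors are not enough.

No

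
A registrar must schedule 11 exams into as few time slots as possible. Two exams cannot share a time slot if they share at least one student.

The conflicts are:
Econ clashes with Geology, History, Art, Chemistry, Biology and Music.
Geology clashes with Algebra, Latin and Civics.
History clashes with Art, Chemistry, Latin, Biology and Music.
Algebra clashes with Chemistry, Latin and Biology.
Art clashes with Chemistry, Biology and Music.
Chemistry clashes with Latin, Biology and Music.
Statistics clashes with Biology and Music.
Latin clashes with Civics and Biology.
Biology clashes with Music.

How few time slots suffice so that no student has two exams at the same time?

6

Econ, History, Art, Chemistry, Biology, Music pairwise conflict, so at least 6 time slots are needed.
Using 6 time slots: Econ=4, Geology=1, History=5, Algebra=4, Art=6, Chemistry=2, Statistics=2, Latin=3, Civics=2, Biology=1, Music=3. Each listed conflict is separated.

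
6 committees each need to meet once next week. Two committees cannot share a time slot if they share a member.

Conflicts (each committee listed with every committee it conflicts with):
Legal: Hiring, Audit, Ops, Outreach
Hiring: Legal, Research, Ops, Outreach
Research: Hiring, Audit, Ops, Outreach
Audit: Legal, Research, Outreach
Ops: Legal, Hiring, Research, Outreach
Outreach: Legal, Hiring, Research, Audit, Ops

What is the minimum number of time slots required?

4

Legal, Hiring, Ops, Outreach pairwise conflict, so at least 4 time slots are needed.
A valid assignment using 4 time slots: Legal=2, Hiring=4, Research=2, Audit=3, Ops=3, Outreach=1. No two conflicting committees share a time slot.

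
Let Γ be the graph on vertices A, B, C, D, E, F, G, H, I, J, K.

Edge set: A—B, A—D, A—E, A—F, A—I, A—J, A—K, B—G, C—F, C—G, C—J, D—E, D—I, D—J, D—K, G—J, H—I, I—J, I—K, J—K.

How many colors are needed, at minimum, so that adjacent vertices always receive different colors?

A, D, I, J, K form a clique, so at least 5 colors are needed.
A valid assignment using 5 colors: A=1, B=2, C=3, D=4, E=2, F=2, G=1, H=1, I=3, J=2, K=5. Every edge joins two different colors.

5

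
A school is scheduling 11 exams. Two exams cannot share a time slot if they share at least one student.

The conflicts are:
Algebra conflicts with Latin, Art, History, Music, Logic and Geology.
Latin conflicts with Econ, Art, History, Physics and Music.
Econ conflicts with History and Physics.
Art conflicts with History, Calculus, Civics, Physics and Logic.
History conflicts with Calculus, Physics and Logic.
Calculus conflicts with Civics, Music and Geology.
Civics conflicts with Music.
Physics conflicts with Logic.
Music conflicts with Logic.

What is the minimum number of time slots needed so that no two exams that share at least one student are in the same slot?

4

Latin, Econ, History, Physics pairwise conflict, so at least 4 time slots are needed.
Using 4 time slots: Algebra=4, Latin=3, Econ=2, Art=2, History=1, Calculus=3, Civics=4, Physics=4, Music=1, Logic=3, Geology=1. No two conflicting exams share a time slot.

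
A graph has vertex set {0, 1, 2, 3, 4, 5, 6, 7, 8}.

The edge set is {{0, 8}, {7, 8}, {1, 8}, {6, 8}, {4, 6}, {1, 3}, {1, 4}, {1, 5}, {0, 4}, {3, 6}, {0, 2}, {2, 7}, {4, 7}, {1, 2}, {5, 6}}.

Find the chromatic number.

0 and 2 are adjacent, so at least 2 colors are needed.
2 colors suffice: 0=red, 1=red, 2=blue, 3=blue, 4=blue, 5=blue, 6=red, 7=red, 8=blue. No two adjacent vertices share a color.

2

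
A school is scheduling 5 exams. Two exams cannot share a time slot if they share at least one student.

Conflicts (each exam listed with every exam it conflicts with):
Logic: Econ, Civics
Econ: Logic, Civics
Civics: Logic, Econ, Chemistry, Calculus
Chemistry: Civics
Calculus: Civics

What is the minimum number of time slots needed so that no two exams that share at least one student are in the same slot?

3

Logic, Econ, Civics are mutually in conflict, so at least 3 time slots are needed.
Using 3 time slots: Logic=2, Econ=3, Civics=1, Chemistry=2, Calculus=2. No two conflicting exams share a time slot.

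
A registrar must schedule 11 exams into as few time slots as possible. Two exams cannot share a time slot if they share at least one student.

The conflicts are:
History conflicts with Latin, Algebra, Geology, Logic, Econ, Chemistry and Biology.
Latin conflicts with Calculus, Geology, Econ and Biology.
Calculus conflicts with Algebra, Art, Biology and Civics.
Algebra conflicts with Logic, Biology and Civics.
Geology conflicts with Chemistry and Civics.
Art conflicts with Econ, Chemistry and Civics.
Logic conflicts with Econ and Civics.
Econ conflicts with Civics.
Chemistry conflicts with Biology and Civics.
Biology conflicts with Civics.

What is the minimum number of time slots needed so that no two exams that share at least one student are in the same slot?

Calculus, Algebra, Biology, Civics pairwise conflict, so at least 4 time slots are needed.
4 time slots suffice: time slot 1 → {History, Civics}; time slot 2 → {Geology, Econ, Biology}; time slot 3 → {Calculus, Logic, Chemistry}; time slot 4 → {Latin, Algebra, Art}. Each listed conflict is separated.

4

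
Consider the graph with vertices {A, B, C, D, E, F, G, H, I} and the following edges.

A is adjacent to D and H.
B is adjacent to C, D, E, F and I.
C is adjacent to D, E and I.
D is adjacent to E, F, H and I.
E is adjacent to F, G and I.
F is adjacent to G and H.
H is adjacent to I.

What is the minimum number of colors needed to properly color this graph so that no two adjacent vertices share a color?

5

B, C, D, E, I are mutually adjacent (a clique of size 5), so at least 5 colors are needed.
5 colors suffice: color red → {D, G}; color blue → {E, H}; color green → {A, F, I}; color yellow → {B}; color purple → {C}. Each edge has distinct colors on its endpoints.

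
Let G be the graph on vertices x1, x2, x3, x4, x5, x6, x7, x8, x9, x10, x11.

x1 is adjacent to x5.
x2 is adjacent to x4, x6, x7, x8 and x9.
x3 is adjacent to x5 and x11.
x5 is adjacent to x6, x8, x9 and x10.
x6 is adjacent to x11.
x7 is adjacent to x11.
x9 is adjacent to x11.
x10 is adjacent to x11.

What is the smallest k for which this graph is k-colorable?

x6 and x11 are adjacent, so at least 2 colors are needed.
A valid assignment using 2 colors: x1=2, x2=1, x3=2, x4=2, x5=1, x6=2, x7=2, x8=2, x9=2, x10=2, x11=1. No two adjacent vertices share a color.

2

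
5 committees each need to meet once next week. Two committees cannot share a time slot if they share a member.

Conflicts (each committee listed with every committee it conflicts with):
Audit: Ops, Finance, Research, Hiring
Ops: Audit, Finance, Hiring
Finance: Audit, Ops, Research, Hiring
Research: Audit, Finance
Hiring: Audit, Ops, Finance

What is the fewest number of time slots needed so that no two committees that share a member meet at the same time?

4

Audit, Ops, Finance, Hiring pairwise conflict, so at least 4 time slots are needed.
4 time slots suffice: time slot 1 → {Audit}; time slot 2 → {Finance}; time slot 3 → {Research, Hiring}; time slot 4 → {Ops}. Every pair that conflicts lands in different time slots.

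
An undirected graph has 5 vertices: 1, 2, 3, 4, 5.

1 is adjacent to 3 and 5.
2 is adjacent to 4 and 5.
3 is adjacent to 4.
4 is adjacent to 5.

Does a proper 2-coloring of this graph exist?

No

2, 4, 5 are pairwise adjacent, so at least 3 colors are needed.
So 2 colors are not enough.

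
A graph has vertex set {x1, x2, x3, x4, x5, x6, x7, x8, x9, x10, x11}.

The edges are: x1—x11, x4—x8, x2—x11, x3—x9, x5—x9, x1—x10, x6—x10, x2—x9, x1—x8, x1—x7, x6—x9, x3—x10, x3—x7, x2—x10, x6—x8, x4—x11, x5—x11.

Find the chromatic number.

2

x2 and x11 are adjacent, so at least 2 colors are needed.
2 colors suffice: x1=2, x2=2, x3=2, x4=2, x5=2, x6=2, x7=1, x8=1, x9=1, x10=1, x11=1. Each edge has distinct colors on its endpoints.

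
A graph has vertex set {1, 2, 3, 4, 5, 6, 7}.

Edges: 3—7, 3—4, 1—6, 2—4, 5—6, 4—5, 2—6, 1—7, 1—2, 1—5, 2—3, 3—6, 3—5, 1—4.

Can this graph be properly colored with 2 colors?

No

1, 4, 5 form a triangle, so at least 3 colors are needed.
So 2 colors are not enough.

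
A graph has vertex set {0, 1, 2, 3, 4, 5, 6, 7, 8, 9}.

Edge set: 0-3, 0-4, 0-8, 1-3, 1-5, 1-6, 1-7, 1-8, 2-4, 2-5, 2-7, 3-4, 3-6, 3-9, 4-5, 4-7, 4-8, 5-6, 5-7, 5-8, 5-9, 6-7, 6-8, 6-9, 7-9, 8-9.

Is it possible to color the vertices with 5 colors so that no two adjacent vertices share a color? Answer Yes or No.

The chromatic number is 4. 5, 6, 8, 9 are mutually adjacent (a clique of size 4), so at least 4 colors are needed.
4 colors suffice: color a → {3, 5}; color b → {7, 8}; color c → {4, 6}; color d → {0, 1, 2, 9}.
Since 5 ≥ 4, a proper 5-coloring certainly exists.

Yes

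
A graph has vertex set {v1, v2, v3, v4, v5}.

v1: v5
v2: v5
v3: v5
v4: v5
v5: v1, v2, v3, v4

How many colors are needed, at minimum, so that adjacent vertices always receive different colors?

v4 and v5 are adjacent, so at least 2 colors are needed.
2 colors suffice: color red → {v5}; color blue → {v1, v2, v3, v4}. Each edge has distinct colors on its endpoints.

2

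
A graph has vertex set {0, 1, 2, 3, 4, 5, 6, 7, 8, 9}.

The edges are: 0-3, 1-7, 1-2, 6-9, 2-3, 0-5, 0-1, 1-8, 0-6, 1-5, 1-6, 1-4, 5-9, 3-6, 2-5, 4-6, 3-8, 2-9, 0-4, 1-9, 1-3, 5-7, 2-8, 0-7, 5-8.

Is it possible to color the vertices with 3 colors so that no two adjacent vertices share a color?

1, 2, 3, 8 are mutually adjacent (a clique of size 4), so at least 4 colors are needed.
So 3 colors are not enough.

No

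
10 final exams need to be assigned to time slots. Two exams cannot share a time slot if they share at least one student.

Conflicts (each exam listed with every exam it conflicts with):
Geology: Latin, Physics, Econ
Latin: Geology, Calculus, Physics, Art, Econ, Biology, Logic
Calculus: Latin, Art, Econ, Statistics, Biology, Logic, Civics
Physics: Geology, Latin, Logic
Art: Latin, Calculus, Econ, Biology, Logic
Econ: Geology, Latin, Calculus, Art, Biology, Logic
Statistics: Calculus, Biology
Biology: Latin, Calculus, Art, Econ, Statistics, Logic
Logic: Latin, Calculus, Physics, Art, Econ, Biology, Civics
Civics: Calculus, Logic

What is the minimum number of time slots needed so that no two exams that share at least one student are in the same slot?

Latin, Calculus, Art, Econ, Biology, Logic pairwise conflict, so at least 6 time slots are needed.
6 time slots suffice: time slot 1 → {Latin, Statistics, Civics}; time slot 2 → {Geology, Logic}; time slot 3 → {Calculus, Physics}; time slot 4 → {Biology}; time slot 5 → {Econ}; time slot 6 → {Art}. Each listed conflict is separated.

6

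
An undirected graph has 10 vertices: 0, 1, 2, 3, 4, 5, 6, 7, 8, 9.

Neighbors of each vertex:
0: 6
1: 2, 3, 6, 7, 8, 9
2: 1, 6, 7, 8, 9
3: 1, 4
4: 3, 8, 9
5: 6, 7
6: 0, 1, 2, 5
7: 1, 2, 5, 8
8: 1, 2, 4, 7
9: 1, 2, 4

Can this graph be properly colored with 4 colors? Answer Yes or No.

The chromatic number is 4. 1, 2, 7, 8 are mutually adjacent (a clique of size 4), so at least 4 colors are needed.
4 colors suffice: color a → {0, 1, 4, 5}; color b → {2, 3}; color c → {6, 7, 9}; color d → {8}.
That is already a proper 4-coloring.

Yes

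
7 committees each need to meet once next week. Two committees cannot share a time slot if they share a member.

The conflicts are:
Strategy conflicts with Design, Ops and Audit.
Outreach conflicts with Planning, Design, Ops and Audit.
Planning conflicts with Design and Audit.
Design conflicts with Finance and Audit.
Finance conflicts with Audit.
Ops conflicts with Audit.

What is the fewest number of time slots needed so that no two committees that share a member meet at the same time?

4

Outreach, Planning, Design, Audit all conflict with each other, so at least 4 time slots are needed.
4 time slots suffice: time slot 1 → {Audit}; time slot 2 → {Design, Ops}; time slot 3 → {Strategy, Outreach, Finance}; time slot 4 → {Planning}. Each listed conflict is separated.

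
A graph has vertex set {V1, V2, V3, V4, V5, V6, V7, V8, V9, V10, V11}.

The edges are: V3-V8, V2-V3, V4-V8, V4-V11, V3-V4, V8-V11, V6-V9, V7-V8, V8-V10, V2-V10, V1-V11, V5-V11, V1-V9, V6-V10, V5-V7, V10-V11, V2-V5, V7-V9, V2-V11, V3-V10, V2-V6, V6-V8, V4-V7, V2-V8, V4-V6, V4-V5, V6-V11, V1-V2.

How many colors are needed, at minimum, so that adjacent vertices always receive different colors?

V2, V6, V8, V10, V11 are mutually adjacent (a clique of size 5), so at least 5 colors are needed.
A valid assignment using 5 colors: V1=1, V2=3, V3=2, V4=3, V5=1, V6=4, V7=2, V8=1, V9=3, V10=5, V11=2. Every edge joins two different colors.

5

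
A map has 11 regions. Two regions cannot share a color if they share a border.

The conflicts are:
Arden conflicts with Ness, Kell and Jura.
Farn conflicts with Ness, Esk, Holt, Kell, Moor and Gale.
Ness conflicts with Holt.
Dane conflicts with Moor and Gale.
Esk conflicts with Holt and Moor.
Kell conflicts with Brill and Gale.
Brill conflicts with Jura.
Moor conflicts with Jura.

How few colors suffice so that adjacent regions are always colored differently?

3

Farn, Kell, Gale pairwise conflict, so at least 3 colors are needed.
3 colors suffice: color 1 → {Arden, Farn, Dane, Brill}; color 2 → {Holt, Kell, Moor}; color 3 → {Ness, Esk, Gale, Jura}. Each listed conflict is separated.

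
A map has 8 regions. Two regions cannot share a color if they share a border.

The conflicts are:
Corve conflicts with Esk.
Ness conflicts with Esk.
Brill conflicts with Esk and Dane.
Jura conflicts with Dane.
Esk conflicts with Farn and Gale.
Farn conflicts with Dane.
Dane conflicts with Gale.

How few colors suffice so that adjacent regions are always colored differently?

Jura and Dane conflict, so at least 2 colors are needed.
2 colors suffice: color 1 → {Esk, Dane}; color 2 → {Corve, Ness, Brill, Jura, Farn, Gale}. Each listed conflict is separated.

2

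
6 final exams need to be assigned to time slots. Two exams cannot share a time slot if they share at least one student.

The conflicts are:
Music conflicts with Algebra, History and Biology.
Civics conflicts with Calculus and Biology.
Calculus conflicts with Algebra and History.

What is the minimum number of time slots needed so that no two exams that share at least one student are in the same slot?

The cycle Music-History-Calculus-Civics-Biology-Music has odd length 5, so it cannot be 2-colored; at least 3 time slots are needed.
Using 3 time slots: Music=1, Civics=3, Calculus=1, Algebra=2, History=2, Biology=2. No two conflicting exams share a time slot.

3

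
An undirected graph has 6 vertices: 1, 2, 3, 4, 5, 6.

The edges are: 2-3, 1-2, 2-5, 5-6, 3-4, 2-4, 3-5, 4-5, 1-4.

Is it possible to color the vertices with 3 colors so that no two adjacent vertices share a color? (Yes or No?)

No

2, 3, 4, 5 are mutually adjacent (a clique of size 4), so at least 4 colors are needed.
So 3 colors are not enough.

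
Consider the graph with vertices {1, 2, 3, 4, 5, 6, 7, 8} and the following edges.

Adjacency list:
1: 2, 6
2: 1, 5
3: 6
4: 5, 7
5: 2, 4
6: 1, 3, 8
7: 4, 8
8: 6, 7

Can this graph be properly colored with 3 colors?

The chromatic number is 3. The cycle 7-4-5-2-1-6-8-7 has odd length 7, so it cannot be 2-colored; at least 3 colors are needed.
3 colors suffice: color red → {2, 6, 7}; color blue → {1, 3, 5, 8}; color green → {4}.
That is already a proper 3-coloring.

Yes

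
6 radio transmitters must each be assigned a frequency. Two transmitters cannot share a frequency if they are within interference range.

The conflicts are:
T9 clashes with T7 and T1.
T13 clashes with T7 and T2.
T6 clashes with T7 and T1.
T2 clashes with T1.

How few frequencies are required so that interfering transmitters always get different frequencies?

3

The cycle T13-T7-T6-T1-T2-T13 has odd length 5, so it cannot be 2-colored; at least 3 frequencies are needed.
3 frequencies suffice: frequency 1 → {T7, T1}; frequency 2 → {T9, T13, T6}; frequency 3 → {T2}. Every pair that conflicts lands in different frequencies.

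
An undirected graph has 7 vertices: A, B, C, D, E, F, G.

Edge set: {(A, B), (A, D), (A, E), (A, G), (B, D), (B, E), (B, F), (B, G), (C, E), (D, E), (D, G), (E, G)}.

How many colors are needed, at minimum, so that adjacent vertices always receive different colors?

A, B, D, E, G form a clique, so at least 5 colors are needed.
5 colors suffice: color red → {E, F}; color blue → {B, C}; color green → {D}; color yellow → {G}; color purple → {A}. No two adjacent vertices share a color.

5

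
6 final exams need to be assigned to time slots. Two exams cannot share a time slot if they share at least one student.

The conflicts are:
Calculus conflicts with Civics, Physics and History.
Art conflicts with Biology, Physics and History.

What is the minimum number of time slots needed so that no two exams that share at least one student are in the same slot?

2

Art and Biology conflict, so at least 2 time slots are needed.
2 time slots suffice: time slot 1 → {Calculus, Art}; time slot 2 → {Civics, Biology, Physics, History}. No two conflicting exams share a time slot.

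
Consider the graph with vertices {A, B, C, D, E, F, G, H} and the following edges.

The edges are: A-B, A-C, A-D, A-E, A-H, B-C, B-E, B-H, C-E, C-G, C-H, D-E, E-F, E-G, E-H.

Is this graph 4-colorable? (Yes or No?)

No

A, B, C, E, H are mutually adjacent (a clique of size 5), so at least 5 colors are needed.
So 4 colors are not enough.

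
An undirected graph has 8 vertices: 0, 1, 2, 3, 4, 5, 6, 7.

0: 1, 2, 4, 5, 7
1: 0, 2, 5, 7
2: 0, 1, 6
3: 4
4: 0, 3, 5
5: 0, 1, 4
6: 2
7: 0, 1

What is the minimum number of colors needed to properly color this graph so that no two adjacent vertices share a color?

0, 1, 2 form a triangle, so at least 3 colors are needed.
3 colors suffice: color a → {0, 3, 6}; color b → {1, 4}; color c → {2, 5, 7}. Every edge joins two different colors.

3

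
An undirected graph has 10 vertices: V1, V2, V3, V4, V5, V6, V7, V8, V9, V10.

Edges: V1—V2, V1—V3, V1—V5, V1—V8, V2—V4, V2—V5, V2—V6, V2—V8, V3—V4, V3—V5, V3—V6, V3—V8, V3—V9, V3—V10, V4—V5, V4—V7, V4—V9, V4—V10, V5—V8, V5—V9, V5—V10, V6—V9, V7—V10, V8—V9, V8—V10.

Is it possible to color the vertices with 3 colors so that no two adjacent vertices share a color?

No

V3, V4, V5, V10 are mutually adjacent (a clique of size 4), so at least 4 colors are needed.
So 3 colors are not enough.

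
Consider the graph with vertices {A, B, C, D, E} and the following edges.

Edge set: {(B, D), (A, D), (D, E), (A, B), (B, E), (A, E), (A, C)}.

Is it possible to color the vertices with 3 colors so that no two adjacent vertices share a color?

No

A, B, D, E form a clique, so at least 4 colors are needed.
So 3 colors are not enough.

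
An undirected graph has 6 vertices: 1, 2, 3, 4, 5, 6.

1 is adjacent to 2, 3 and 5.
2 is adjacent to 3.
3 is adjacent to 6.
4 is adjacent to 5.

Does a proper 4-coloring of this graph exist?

Yes

The chromatic number is 3. 1, 2, 3 form a triangle, so at least 3 colors are needed.
3 colors suffice: color a → {1, 4, 6}; color b → {3, 5}; color c → {2}.
Since 4 ≥ 3, a proper 4-coloring certainly exists.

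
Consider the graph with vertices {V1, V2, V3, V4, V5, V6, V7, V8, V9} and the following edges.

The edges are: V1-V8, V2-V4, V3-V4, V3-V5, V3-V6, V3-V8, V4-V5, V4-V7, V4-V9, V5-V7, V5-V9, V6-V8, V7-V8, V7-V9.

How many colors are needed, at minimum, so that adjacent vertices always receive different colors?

4

V4, V5, V7, V9 are mutually adjacent (a clique of size 4), so at least 4 colors are needed.
4 colors suffice: V1=2, V2=2, V3=2, V4=1, V5=3, V6=3, V7=2, V8=1, V9=4. Each edge has distinct colors on its endpoints.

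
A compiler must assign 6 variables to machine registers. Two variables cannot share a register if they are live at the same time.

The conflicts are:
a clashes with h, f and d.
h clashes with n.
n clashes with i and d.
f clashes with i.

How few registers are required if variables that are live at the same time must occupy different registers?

The cycle a-h-n-i-f-a has odd length 5, so it cannot be 2-colored; at least 3 registers are needed.
Using 3 registers: a=1, h=2, n=1, f=2, i=3, d=2. No two conflicting variables share a register.

3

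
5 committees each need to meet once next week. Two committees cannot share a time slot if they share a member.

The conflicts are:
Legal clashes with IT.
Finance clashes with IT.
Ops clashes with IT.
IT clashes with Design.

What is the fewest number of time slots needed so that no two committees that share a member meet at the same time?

2

Finance and IT conflict, so at least 2 time slots are needed.
Using 2 time slots: Legal=2, Finance=2, Ops=2, IT=1, Design=2. Each listed conflict is separated.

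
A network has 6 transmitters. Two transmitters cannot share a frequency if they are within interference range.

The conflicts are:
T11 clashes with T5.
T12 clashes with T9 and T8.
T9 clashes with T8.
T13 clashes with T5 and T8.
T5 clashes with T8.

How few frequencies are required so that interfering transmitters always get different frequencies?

3

T12, T9, T8 are mutually in conflict, so at least 3 frequencies are needed.
Using 3 frequencies: T11=1, T12=2, T9=3, T13=3, T5=2, T8=1. Every pair that conflicts lands in different frequencies.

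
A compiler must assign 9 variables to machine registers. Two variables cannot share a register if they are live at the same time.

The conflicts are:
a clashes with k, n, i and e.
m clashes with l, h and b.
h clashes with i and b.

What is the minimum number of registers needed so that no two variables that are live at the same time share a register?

3

m, h, b are mutually in conflict, so at least 3 registers are needed.
3 registers suffice: a=1, k=2, m=1, n=2, l=2, h=2, i=3, e=2, b=3. No two conflicting variables share a register.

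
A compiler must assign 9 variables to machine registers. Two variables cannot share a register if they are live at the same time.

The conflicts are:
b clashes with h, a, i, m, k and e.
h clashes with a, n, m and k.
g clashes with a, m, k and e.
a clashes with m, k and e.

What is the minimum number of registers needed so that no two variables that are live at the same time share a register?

b, h, a, m pairwise conflict, so at least 4 registers are needed.
A valid assignment using 4 registers: b=2, h=3, g=2, a=1, i=1, n=1, m=4, k=4, e=3. Each listed conflict is separated.

4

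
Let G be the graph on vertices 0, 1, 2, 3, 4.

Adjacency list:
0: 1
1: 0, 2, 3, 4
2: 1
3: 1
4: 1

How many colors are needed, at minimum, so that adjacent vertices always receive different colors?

0 and 1 are adjacent, so at least 2 colors are needed.
2 colors suffice: color red → {1}; color blue → {0, 2, 3, 4}. No two adjacent vertices share a color.

2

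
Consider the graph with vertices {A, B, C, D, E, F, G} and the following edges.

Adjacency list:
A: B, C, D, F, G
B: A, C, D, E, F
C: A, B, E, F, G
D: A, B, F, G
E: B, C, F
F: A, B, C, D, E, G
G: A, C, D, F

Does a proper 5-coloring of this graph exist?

Yes

The chromatic number is 4. A, D, F, G are pairwise adjacent (a clique of size 4), so at least 4 colors are needed.
4 colors suffice: color red → {F}; color blue → {A, E}; color green → {C, D}; color yellow → {B, G}.
Since 5 ≥ 4, a proper 5-coloring certainly exists.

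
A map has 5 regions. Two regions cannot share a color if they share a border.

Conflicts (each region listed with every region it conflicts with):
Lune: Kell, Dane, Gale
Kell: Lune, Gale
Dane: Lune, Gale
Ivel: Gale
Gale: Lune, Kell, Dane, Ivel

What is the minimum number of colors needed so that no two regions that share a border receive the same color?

3

Lune, Kell, Gale pairwise conflict, so at least 3 colors are needed.
3 colors suffice: color 1 → {Gale}; color 2 → {Lune, Ivel}; color 3 → {Kell, Dane}. No two conflicting regions share a color.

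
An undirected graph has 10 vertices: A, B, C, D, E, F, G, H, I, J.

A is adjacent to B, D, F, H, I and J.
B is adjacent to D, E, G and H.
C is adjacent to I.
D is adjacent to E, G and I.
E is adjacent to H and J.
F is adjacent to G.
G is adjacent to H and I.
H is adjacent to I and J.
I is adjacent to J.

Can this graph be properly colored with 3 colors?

A, H, I, J are pairwise adjacent (a clique of size 4), so at least 4 colors are needed.
So 3 colors are not enough.

No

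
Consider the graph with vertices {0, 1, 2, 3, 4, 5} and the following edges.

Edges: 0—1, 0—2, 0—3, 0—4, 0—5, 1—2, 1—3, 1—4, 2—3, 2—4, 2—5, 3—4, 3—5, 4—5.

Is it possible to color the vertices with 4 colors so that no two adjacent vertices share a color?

No

0, 1, 2, 3, 4 are mutually adjacent (a clique of size 5), so at least 5 colors are needed.
So 4 colors are not enough.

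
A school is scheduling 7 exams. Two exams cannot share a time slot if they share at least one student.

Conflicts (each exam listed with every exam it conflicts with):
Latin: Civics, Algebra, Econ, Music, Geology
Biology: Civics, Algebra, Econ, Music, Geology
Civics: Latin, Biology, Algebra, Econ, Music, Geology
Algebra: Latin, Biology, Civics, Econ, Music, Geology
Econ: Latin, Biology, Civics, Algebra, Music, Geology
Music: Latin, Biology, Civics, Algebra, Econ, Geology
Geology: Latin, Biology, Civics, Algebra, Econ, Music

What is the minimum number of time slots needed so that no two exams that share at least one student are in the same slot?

Biology, Civics, Algebra, Econ, Music, Geology pairwise conflict, so at least 6 time slots are needed.
Using 6 time slots: Latin=6, Biology=6, Civics=4, Algebra=1, Econ=2, Music=5, Geology=3. No two conflicting exams share a time slot.

6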